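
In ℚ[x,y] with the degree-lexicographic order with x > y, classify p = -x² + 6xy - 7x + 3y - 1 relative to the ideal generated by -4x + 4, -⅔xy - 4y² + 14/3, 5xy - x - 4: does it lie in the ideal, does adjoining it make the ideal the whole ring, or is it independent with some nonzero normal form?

-x² + 6xy - 7x + 3y - 1 lies in I (it reduces to 0).

First compute the reduced Gröbner basis of I by Buchberger's algorithm.
f_1 = -4x + 4, LT = x.
f_2 = -⅔xy - 4y² + 14/3, LT = xy.
f_3 = 5xy - x - 4, LT = xy.

S(f_1,f_2): lcm = xy. S = -6y² - y + 7.
  leading term y²: no divisor's leading term divides it; move -6y² to the remainder.
  leading term y: no divisor's leading term divides it; move -y to the remainder.
  leading term 1: no divisor's leading term divides it; move 7 to the remainder.
  remainder -6y² - y + 7 ≠ 0; add h_4 = -6y² - y + 7 to the basis.

S(f_1,f_3): lcm = xy. S = ⅕x - y + ⅘.
  leading term x: subtract (-1/20)·f_1 from ⅕x - y + ⅘ → -y + 1
  leading term y: no divisor's leading term divides it; move -y to the remainder.
  leading term 1: no divisor's leading term divides it; move 1 to the remainder.
  remainder -y + 1 ≠ 0; add h_5 = -y + 1 to the basis.

The other S-polynomials (S(f_2,f_3), S(f_1,h_4), S(f_2,h_4), S(f_3,h_4), S(f_1,h_5), S(f_2,h_5), S(f_3,h_5), S(h_4,h_5)) all reduce to 0 modulo the current basis, so we have a Gröbner basis.
Inter-reduce: drop elements whose leading term is divisible by another's, tail-reduce, and make monic.
Reduced Gröbner basis: {x - 1, y - 1}.
Label its elements g_1 = x - 1, g_2 = y - 1.

Reduce p = -x² + 6xy - 7x + 3y - 1 modulo G:
  leading term x²: subtract (-x)·g_1 from -x² + 6xy - 7x + 3y - 1 → 6xy - 8x + 3y - 1
  leading term xy: subtract (6y)·g_1 from 6xy - 8x + 3y - 1 → -8x + 9y - 1
  leading term x: subtract (-8)·g_1 from -8x + 9y - 1 → 9y - 9
  leading term y: subtract (9)·g_2 from 9y - 9 → 0
  normal form = 0.
Since the normal form is 0, p ∈ I.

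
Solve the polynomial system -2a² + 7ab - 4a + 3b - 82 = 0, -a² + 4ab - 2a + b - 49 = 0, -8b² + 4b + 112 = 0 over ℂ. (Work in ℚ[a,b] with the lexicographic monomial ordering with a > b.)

Compute a lex Gröbner basis by Buchberger's algorithm.
f_1 = -2a² + 7ab - 4a + 3b - 82, LT = a².
f_2 = -a² + 4ab - 2a + b - 49, LT = a².
f_3 = -8b² + 4b + 112, LT = b².

S(f_1,f_2): lcm = a². S = ½ab - ½b - 8.
  leading term ab: no divisor's leading term divides it; move ½ab to the remainder.
  leading term b: no divisor's leading term divides it; move -½b to the remainder.
  leading term 1: no divisor's leading term divides it; move -8 to the remainder.
  remainder ½ab - ½b - 8 ≠ 0; add h_4 = ½ab - ½b - 8 to the basis.

S(f_1,h_4): lcm = a²b. S = -7/2ab² + 3ab + 16a - 3/2b² + 41b.
  leading term ab²: subtract (7/16a)·f_3 from -7/2ab² + 3ab + 16a - 3/2b² + 41b → 5/4ab - 33a - 3/2b² + 41b
  leading term ab: subtract (5/2)·h_4 from 5/4ab - 33a - 3/2b² + 41b → -33a - 3/2b² + 169/4b + 20
  leading term a: no divisor's leading term divides it; move -33a to the remainder.
  leading term b²: subtract (3/16)·f_3 from -3/2b² + 169/4b + 20 → 83/2b - 1
  leading term b: no divisor's leading term divides it; move 83/2b to the remainder.
  leading term 1: no divisor's leading term divides it; move -1 to the remainder.
  remainder -33a + 83/2b - 1 ≠ 0; add h_5 = -33a + 83/2b - 1 to the basis.

S(f_2,h_4): lcm = a²b. S = -4ab² + 3ab + 16a - b² + 49b.
  leading term ab²: subtract (½a)·f_3 from -4ab² + 3ab + 16a - b² + 49b → ab - 40a - b² + 49b
  leading term ab: subtract (2)·h_4 from ab - 40a - b² + 49b → -40a - b² + 50b + 16
  leading term a: subtract (40/33)·h_5 from -40a - b² + 50b + 16 → -b² - 10/33b + 568/33
  leading term b²: subtract (⅛)·f_3 from -b² - 10/33b + 568/33 → -53/66b + 106/33
  leading term b: no divisor's leading term divides it; move -53/66b to the remainder.
  leading term 1: no divisor's leading term divides it; move 106/33 to the remainder.
  remainder -53/66b + 106/33 ≠ 0; add h_6 = -53/66b + 106/33 to the basis.

The other S-polynomials (S(f_1,f_3), S(f_2,f_3), S(f_3,h_4), S(f_1,h_5), S(f_2,h_5), S(f_3,h_5), S(h_4,h_5), S(f_1,h_6), S(f_2,h_6), S(f_3,h_6), S(h_4,h_6), S(h_5,h_6)) all reduce to 0 modulo the current basis, so we have a Gröbner basis.
Inter-reduce: drop elements whose leading term is divisible by another's, tail-reduce, and make monic.
Reduced Gröbner basis: {a - 5, b - 4}.

Elimination: the polynomial b - 4 lies in the elimination ideal for b, so b ∈ {4}. For each such b, the remaining basis elements (now univariate) give the rest of the solution.
  b = 4: the earlier basis element becomes a - 5 = 0, giving a = 5 — point (5, 4).
Check: every point annihilates each of the original generators.

{(5, 4)}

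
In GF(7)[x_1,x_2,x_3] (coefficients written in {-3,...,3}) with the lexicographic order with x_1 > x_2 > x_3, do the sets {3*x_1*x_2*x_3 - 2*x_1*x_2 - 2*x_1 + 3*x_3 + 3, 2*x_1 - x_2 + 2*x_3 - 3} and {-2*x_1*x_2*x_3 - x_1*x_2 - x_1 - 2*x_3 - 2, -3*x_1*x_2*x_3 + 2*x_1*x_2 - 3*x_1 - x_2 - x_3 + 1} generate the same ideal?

Two ideals are equal iff their reduced Gröbner bases coincide (the reduced basis is unique for a fixed ordering).
Buchberger on the first generating set:
f_1 = 3*x_1*x_2*x_3 - 2*x_1*x_2 - 2*x_1 + 3*x_3 + 3, LT = x_1*x_2*x_3.
f_2 = 2*x_1 - x_2 + 2*x_3 - 3, LT = x_1.

S(f_1,f_2): lcm = x_1*x_2*x_3. S = -3*x_1*x_2 - 3*x_1 - 3*x_2**2*x_3 - x_2*x_3**2 - 2*x_2*x_3 + x_3 + 1.
  reduce S modulo (f_1, f_2):
  remainder -3*x_2**2*x_3 + 2*x_2**2 - x_2*x_3**2 + x_2*x_3 + x_2 - 3*x_3 ≠ 0; add g_3 = -3*x_2**2*x_3 + 2*x_2**2 - x_2*x_3**2 + x_2*x_3 + x_2 - 3*x_3 to the basis.

The other S-polynomials (S(f_1,g_3), S(f_2,g_3)) all reduce to 0 modulo the current basis, so we have a Gröbner basis.
Inter-reduce: drop elements whose leading term is divisible by another's, tail-reduce, and make monic.
Reduced Gröbner basis: {x_1 + 3*x_2 + x_3 + 2, x_2**2*x_3 - 3*x_2**2 - 2*x_2*x_3**2 + 2*x_2*x_3 + 2*x_2 + x_3}.

Buchberger on the second generating set:
h_1 = -2*x_1*x_2*x_3 - x_1*x_2 - x_1 - 2*x_3 - 2, LT = x_1*x_2*x_3.
h_2 = -3*x_1*x_2*x_3 + 2*x_1*x_2 - 3*x_1 - x_2 - x_3 + 1, LT = x_1*x_2*x_3.

S(h_1,h_2): lcm = x_1*x_2*x_3. S = 3*x_1 + 2*x_2 + 3*x_3 - 1.
  reduce S modulo (h_1, h_2):
  remainder 3*x_1 + 2*x_2 + 3*x_3 - 1 ≠ 0; add k_3 = 3*x_1 + 2*x_2 + 3*x_3 - 1 to the basis.

S(h_1,k_3): lcm = x_1*x_2*x_3. S = -3*x_1*x_2 - 3*x_1 - 3*x_2**2*x_3 - x_2*x_3**2 - 2*x_2*x_3 + x_3 + 1.
  reduce S modulo (h_1, h_2, k_3):
  remainder -3*x_2**2*x_3 + 2*x_2**2 - x_2*x_3**2 + x_2*x_3 + x_2 - 3*x_3 ≠ 0; add k_4 = -3*x_2**2*x_3 + 2*x_2**2 - x_2*x_3**2 + x_2*x_3 + x_2 - 3*x_3 to the basis.

The other S-polynomials (S(h_2,k_3), S(h_1,k_4), S(h_2,k_4), S(k_3,k_4)) all reduce to 0 modulo the current basis, so we have a Gröbner basis.
Inter-reduce: drop elements whose leading term is divisible by another's, tail-reduce, and make monic.
Reduced Gröbner basis: {x_1 + 3*x_2 + x_3 + 2, x_2**2*x_3 - 3*x_2**2 - 2*x_2*x_3**2 + 2*x_2*x_3 + 2*x_2 + x_3}.

Same reduced basis, so the two generating sets span the same ideal.

Yes, the ideals are equal.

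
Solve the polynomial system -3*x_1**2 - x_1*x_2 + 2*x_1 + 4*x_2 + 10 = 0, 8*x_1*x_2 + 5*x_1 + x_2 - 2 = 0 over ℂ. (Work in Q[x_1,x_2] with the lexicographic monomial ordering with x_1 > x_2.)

{(-1, -1), (7/8 - sqrt(97)/8, -111/88 - 7*sqrt(97)/88), (7/8 + sqrt(97)/8, -111/88 + 7*sqrt(97)/88)}

Compute a lex Gröbner basis by Buchberger's algorithm.
f_1 = -3*x_1**2 - x_1*x_2 + 2*x_1 + 4*x_2 + 10, LT = x_1**2.
f_2 = 8*x_1*x_2 + 5*x_1 + x_2 - 2, LT = x_1*x_2.

S(f_1,f_2): lcm = x_1**2*x_2. S = -5/8*x_1**2 + 1/3*x_1*x_2**2 - 19/24*x_1*x_2 + 1/4*x_1 - 4/3*x_2**2 - 10/3*x_2.
  leading term x_1**2: subtract (5/24)·f_1 from -5/8*x_1**2 + 1/3*x_1*x_2**2 - 19/24*x_1*x_2 + 1/4*x_1 - 4/3*x_2**2 - 10/3*x_2 → 1/3*x_1*x_2**2 - 7/12*x_1*x_2 - 1/6*x_1 - 4/3*x_2**2 - 25/6*x_2 - 25/12
  leading term x_1*x_2**2: subtract (1/24*x_2)·f_2 from 1/3*x_1*x_2**2 - 7/12*x_1*x_2 - 1/6*x_1 - 4/3*x_2**2 - 25/6*x_2 - 25/12 → -19/24*x_1*x_2 - 1/6*x_1 - 11/8*x_2**2 - 49/12*x_2 - 25/12
  leading term x_1*x_2: subtract (-19/192)·f_2 from -19/24*x_1*x_2 - 1/6*x_1 - 11/8*x_2**2 - 49/12*x_2 - 25/12 → 21/64*x_1 - 11/8*x_2**2 - 255/64*x_2 - 73/32
  leading term x_1: no divisor's leading term divides it; move 21/64*x_1 to the remainder.
  leading term x_2**2: no divisor's leading term divides it; move -11/8*x_2**2 to the remainder.
  leading term x_2: no divisor's leading term divides it; move -255/64*x_2 to the remainder.
  leading term 1: no divisor's leading term divides it; move -73/32 to the remainder.
  remainder 21/64*x_1 - 11/8*x_2**2 - 255/64*x_2 - 73/32 ≠ 0; add h_3 = 21/64*x_1 - 11/8*x_2**2 - 255/64*x_2 - 73/32 to the basis.

S(f_2,h_3): lcm = x_1*x_2. S = 5/8*x_1 + 88/21*x_2**3 + 85/7*x_2**2 + 1189/168*x_2 - 1/4.
  leading term x_1: subtract (40/21)·h_3 from 5/8*x_1 + 88/21*x_2**3 + 85/7*x_2**2 + 1189/168*x_2 - 1/4 → 88/21*x_2**3 + 310/21*x_2**2 + 44/3*x_2 + 86/21
  leading term x_2**3: no divisor's leading term divides it; move 88/21*x_2**3 to the remainder.
  leading term x_2**2: no divisor's leading term divides it; move 310/21*x_2**2 to the remainder.
  leading term x_2: no divisor's leading term divides it; move 44/3*x_2 to the remainder.
  leading term 1: no divisor's leading term divides it; move 86/21 to the remainder.
  remainder 88/21*x_2**3 + 310/21*x_2**2 + 44/3*x_2 + 86/21 ≠ 0; add h_4 = 88/21*x_2**3 + 310/21*x_2**2 + 44/3*x_2 + 86/21 to the basis.

The other S-polynomials (S(f_1,h_3), S(f_1,h_4), S(f_2,h_4), S(h_3,h_4)) all reduce to 0 modulo the current basis, so we have a Gröbner basis.
Inter-reduce: drop elements whose leading term is divisible by another's, tail-reduce, and make monic.
Reduced Gröbner basis: {x_1 - 88/21*x_2**2 - 85/7*x_2 - 146/21, x_2**3 + 155/44*x_2**2 + 7/2*x_2 + 43/44}.

The lex basis is triangular: the last element involves only x_2. Solving x_2**3 + 155/44*x_2**2 + 7/2*x_2 + 43/44 = 0 gives x_2 ∈ {-1, -111/88 - 7*sqrt(97)/88, -111/88 + 7*sqrt(97)/88}; substituting each value into the earlier elements determines the remaining variables.
  x_2 = -1: the earlier basis element becomes x_1 + 1 = 0, giving x_1 = -1 — point (-1, -1).
  x_2 = -111/88 - 7*sqrt(97)/88: the earlier basis element becomes x_1 - 7/8 + sqrt(97)/8 = 0, giving x_1 = 7/8 - sqrt(97)/8 — point (7/8 - sqrt(97)/8, -111/88 - 7*sqrt(97)/88).
  x_2 = -111/88 + 7*sqrt(97)/88: the earlier basis element becomes x_1 - sqrt(97)/8 - 7/8 = 0, giving x_1 = 7/8 + sqrt(97)/8 — point (7/8 + sqrt(97)/8, -111/88 + 7*sqrt(97)/88).
Check: every point annihilates each of the original generators.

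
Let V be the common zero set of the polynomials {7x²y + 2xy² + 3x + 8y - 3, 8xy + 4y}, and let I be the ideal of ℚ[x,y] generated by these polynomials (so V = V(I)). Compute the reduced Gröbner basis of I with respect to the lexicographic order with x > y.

G = {x - ⅓y² + 13/4y - 1, y³ - 39/4y² + 9/2y}

This is the nonlinear analogue of row-reducing a linear system.

f_1 = 7x²y + 2xy² + 3x + 8y - 3, LT = x²y.
f_2 = 8xy + 4y, LT = xy.

S(f_1,f_2): lcm = x²y. S = 2/7xy² - ½xy + 3/7x + 8/7y - 3/7.
  leading term xy²: subtract (1/28y)·f_2 from 2/7xy² - ½xy + 3/7x + 8/7y - 3/7 → -½xy + 3/7x - 1/7y² + 8/7y - 3/7
  leading term xy: subtract (-1/16)·f_2 from -½xy + 3/7x - 1/7y² + 8/7y - 3/7 → 3/7x - 1/7y² + 39/28y - 3/7
  leading term x: no divisor's leading term divides it; move 3/7x to the remainder.
  leading term y²: no divisor's leading term divides it; move -1/7y² to the remainder.
  leading term y: no divisor's leading term divides it; move 39/28y to the remainder.
  leading term 1: no divisor's leading term divides it; move -3/7 to the remainder.
  remainder 3/7x - 1/7y² + 39/28y - 3/7 ≠ 0; add g_3 = 3/7x - 1/7y² + 39/28y - 3/7 to the basis.

S(f_1,g_3): lcm = x²y. S = ⅓xy³ - 83/28xy² + xy + 3/7x + 8/7y - 3/7.
  leading term xy³: subtract (1/24y²)·f_2 from ⅓xy³ - 83/28xy² + xy + 3/7x + 8/7y - 3/7 → -83/28xy² + xy + 3/7x - ⅙y³ + 8/7y - 3/7
  leading term xy²: subtract (-83/224y)·f_2 from -83/28xy² + xy + 3/7x - ⅙y³ + 8/7y - 3/7 → xy + 3/7x - ⅙y³ + 83/56y² + 8/7y - 3/7
  leading term xy: subtract (⅛)·f_2 from xy + 3/7x - ⅙y³ + 83/56y² + 8/7y - 3/7 → 3/7x - ⅙y³ + 83/56y² + 9/14y - 3/7
  leading term x: subtract (1)·g_3 from 3/7x - ⅙y³ + 83/56y² + 9/14y - 3/7 → -⅙y³ + 13/8y² - ¾y
  leading term y³: no divisor's leading term divides it; move -⅙y³ to the remainder.
  leading term y²: no divisor's leading term divides it; move 13/8y² to the remainder.
  leading term y: no divisor's leading term divides it; move -¾y to the remainder.
  remainder -⅙y³ + 13/8y² - ¾y ≠ 0; add g_4 = -⅙y³ + 13/8y² - ¾y to the basis.

The other S-polynomials (S(f_2,g_3), S(f_1,g_4), S(f_2,g_4), S(g_3,g_4)) all reduce to 0 modulo the current basis, so we have a Gröbner basis.
Inter-reduce: drop elements whose leading term is divisible by another's, tail-reduce, and make monic.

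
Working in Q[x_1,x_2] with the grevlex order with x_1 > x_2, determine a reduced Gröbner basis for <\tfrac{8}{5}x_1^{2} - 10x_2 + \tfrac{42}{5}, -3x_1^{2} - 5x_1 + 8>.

f_1 = \tfrac{8}{5}x_1^{2} - 10x_2 + \tfrac{42}{5}, LT = x_1^{2}.
f_2 = -3x_1^{2} - 5x_1 + 8, LT = x_1^{2}.

S(f_1,f_2): lcm = x_1^{2}. S = -\tfrac{5}{3}x_1 - \tfrac{25}{4}x_2 + \tfrac{95}{12}.
  leading term x_1: no divisor's leading term divides it; move -\tfrac{5}{3}x_1 to the remainder.
  leading term x_2: no divisor's leading term divides it; move -\tfrac{25}{4}x_2 to the remainder.
  leading term 1: no divisor's leading term divides it; move \tfrac{95}{12} to the remainder.
  remainder -\tfrac{5}{3}x_1 - \tfrac{25}{4}x_2 + \tfrac{95}{12} ≠ 0; add g_3 = -\tfrac{5}{3}x_1 - \tfrac{25}{4}x_2 + \tfrac{95}{12} to the basis.

S(f_1,g_3): lcm = x_1^{2}. S = -\tfrac{15}{4}x_1x_2 + \tfrac{19}{4}x_1 - \tfrac{25}{4}x_2 + \tfrac{21}{4}.
  leading term x_1x_2: subtract (\tfrac{9}{4}x_2)·g_3 from -\tfrac{15}{4}x_1x_2 + \tfrac{19}{4}x_1 - \tfrac{25}{4}x_2 + \tfrac{21}{4} → \tfrac{225}{16}x_2^{2} + \tfrac{19}{4}x_1 - \tfrac{385}{16}x_2 + \tfrac{21}{4}
  leading term x_2^{2}: no divisor's leading term divides it; move \tfrac{225}{16}x_2^{2} to the remainder.
  leading term x_1: subtract (-\tfrac{57}{20})·g_3 from \tfrac{19}{4}x_1 - \tfrac{385}{16}x_2 + \tfrac{21}{4} → -\tfrac{335}{8}x_2 + \tfrac{445}{16}
  leading term x_2: no divisor's leading term divides it; move -\tfrac{335}{8}x_2 to the remainder.
  leading term 1: no divisor's leading term divides it; move \tfrac{445}{16} to the remainder.
  remainder \tfrac{225}{16}x_2^{2} - \tfrac{335}{8}x_2 + \tfrac{445}{16} ≠ 0; add g_4 = \tfrac{225}{16}x_2^{2} - \tfrac{335}{8}x_2 + \tfrac{445}{16} to the basis.

The other S-polynomials (S(f_2,g_3), S(f_1,g_4), S(f_2,g_4), S(g_3,g_4)) all reduce to 0 modulo the current basis, so we have a Gröbner basis.
Inter-reduce: drop elements whose leading term is divisible by another's, tail-reduce, and make monic.

G = {x_2^{2} - \tfrac{134}{45}x_2 + \tfrac{89}{45}, x_1 + \tfrac{15}{4}x_2 - \tfrac{19}{4}}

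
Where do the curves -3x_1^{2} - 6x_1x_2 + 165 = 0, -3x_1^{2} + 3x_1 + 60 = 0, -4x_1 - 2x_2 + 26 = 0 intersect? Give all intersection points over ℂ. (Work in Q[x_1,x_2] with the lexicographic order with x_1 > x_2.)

Compute a lex Gröbner basis by Buchberger's algorithm.
f_1 = -3x_1^{2} - 6x_1x_2 + 165, LT = x_1^{2}.
f_2 = -3x_1^{2} + 3x_1 + 60, LT = x_1^{2}.
f_3 = -4x_1 - 2x_2 + 26, LT = x_1.

S(f_1,f_2): lcm = x_1^{2}. S = 2x_1x_2 + x_1 - 35.
  leading term x_1x_2: subtract (-\tfrac{1}{2}x_2)·f_3 from 2x_1x_2 + x_1 - 35 → x_1 - x_2^{2} + 13x_2 - 35
  leading term x_1: subtract (-\tfrac{1}{4})·f_3 from x_1 - x_2^{2} + 13x_2 - 35 → -x_2^{2} + \tfrac{25}{2}x_2 - \tfrac{57}{2}
  leading term x_2^{2}: no divisor's leading term divides it; move -x_2^{2} to the remainder.
  leading term x_2: no divisor's leading term divides it; move \tfrac{25}{2}x_2 to the remainder.
  leading term 1: no divisor's leading term divides it; move -\tfrac{57}{2} to the remainder.
  remainder -x_2^{2} + \tfrac{25}{2}x_2 - \tfrac{57}{2} ≠ 0; add h_4 = -x_2^{2} + \tfrac{25}{2}x_2 - \tfrac{57}{2} to the basis.

S(f_1,f_3): lcm = x_1^{2}. S = \tfrac{3}{2}x_1x_2 + \tfrac{13}{2}x_1 - 55.
  leading term x_1x_2: subtract (-\tfrac{3}{8}x_2)·f_3 from \tfrac{3}{2}x_1x_2 + \tfrac{13}{2}x_1 - 55 → \tfrac{13}{2}x_1 - \tfrac{3}{4}x_2^{2} + \tfrac{39}{4}x_2 - 55
  leading term x_1: subtract (-\tfrac{13}{8})·f_3 from \tfrac{13}{2}x_1 - \tfrac{3}{4}x_2^{2} + \tfrac{39}{4}x_2 - 55 → -\tfrac{3}{4}x_2^{2} + \tfrac{13}{2}x_2 - \tfrac{51}{4}
  leading term x_2^{2}: subtract (\tfrac{3}{4})·h_4 from -\tfrac{3}{4}x_2^{2} + \tfrac{13}{2}x_2 - \tfrac{51}{4} → -\tfrac{23}{8}x_2 + \tfrac{69}{8}
  leading term x_2: no divisor's leading term divides it; move -\tfrac{23}{8}x_2 to the remainder.
  leading term 1: no divisor's leading term divides it; move \tfrac{69}{8} to the remainder.
  remainder -\tfrac{23}{8}x_2 + \tfrac{69}{8} ≠ 0; add h_5 = -\tfrac{23}{8}x_2 + \tfrac{69}{8} to the basis.

The other S-polynomials (S(f_2,f_3), S(f_1,h_4), S(f_2,h_4), S(f_3,h_4), S(f_1,h_5), S(f_2,h_5), S(f_3,h_5), S(h_4,h_5)) all reduce to 0 modulo the current basis, so we have a Gröbner basis.
Inter-reduce: drop elements whose leading term is divisible by another's, tail-reduce, and make monic.
Reduced Gröbner basis: {x_1 - 5, x_2 - 3}.

From the last basis element, x_2 - 3 = 0, so x_2 takes values in {3}. Each choice, substituted upward through the basis, yields the corresponding point(s) of the solution set.
  x_2 = 3: the earlier basis element becomes x_1 - 5 = 0, giving x_1 = 5 — point (5, 3).

{(5, 3)}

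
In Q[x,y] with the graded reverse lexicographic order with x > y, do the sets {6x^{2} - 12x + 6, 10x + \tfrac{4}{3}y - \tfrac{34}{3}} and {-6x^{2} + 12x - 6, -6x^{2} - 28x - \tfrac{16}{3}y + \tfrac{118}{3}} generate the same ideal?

Yes, the ideals are equal.

Equality of ideals is decidable: compute both reduced Gröbner bases (unique for the ordering) and check whether they agree.
Buchberger on the first generating set:
f_1 = 6x^{2} - 12x + 6, LT = x^{2}.
f_2 = 10x + \tfrac{4}{3}y - \tfrac{34}{3}, LT = x.

S(f_1,f_2): lcm = x^{2}. S = -\tfrac{2}{15}xy - \tfrac{13}{15}x + 1.
  leading term xy: subtract (-\tfrac{1}{75}y)·f_2 from -\tfrac{2}{15}xy - \tfrac{13}{15}x + 1 → \tfrac{4}{225}y^{2} - \tfrac{13}{15}x - \tfrac{34}{225}y + 1
  leading term y^{2}: no divisor's leading term divides it; move \tfrac{4}{225}y^{2} to the remainder.
  leading term x: subtract (-\tfrac{13}{150})·f_2 from -\tfrac{13}{15}x - \tfrac{34}{225}y + 1 → -\tfrac{8}{225}y + \tfrac{4}{225}
  leading term y: no divisor's leading term divides it; move -\tfrac{8}{225}y to the remainder.
  leading term 1: no divisor's leading term divides it; move \tfrac{4}{225} to the remainder.
  remainder \tfrac{4}{225}y^{2} - \tfrac{8}{225}y + \tfrac{4}{225} ≠ 0; add g_3 = \tfrac{4}{225}y^{2} - \tfrac{8}{225}y + \tfrac{4}{225} to the basis.

S(f_1,g_3): leading monomials are coprime, so the S-polynomial reduces to 0 (Buchberger's first criterion).
S(f_2,g_3): leading monomials are coprime, so the S-polynomial reduces to 0 (Buchberger's first criterion).
Every S-polynomial of the final basis reduces to 0, so we have a Gröbner basis.
Inter-reduce: drop elements whose leading term is divisible by another's, tail-reduce, and make monic.
Reduced Gröbner basis: {y^{2} - 2y + 1, x + \tfrac{2}{15}y - \tfrac{17}{15}}.

Buchberger on the second generating set:
h_1 = -6x^{2} + 12x - 6, LT = x^{2}.
h_2 = -6x^{2} - 28x - \tfrac{16}{3}y + \tfrac{118}{3}, LT = x^{2}.

S(h_1,h_2): lcm = x^{2}. S = -\tfrac{20}{3}x - \tfrac{8}{9}y + \tfrac{68}{9}.
  leading term x: no divisor's leading term divides it; move -\tfrac{20}{3}x to the remainder.
  leading term y: no divisor's leading term divides it; move -\tfrac{8}{9}y to the remainder.
  leading term 1: no divisor's leading term divides it; move \tfrac{68}{9} to the remainder.
  remainder -\tfrac{20}{3}x - \tfrac{8}{9}y + \tfrac{68}{9} ≠ 0; add k_3 = -\tfrac{20}{3}x - \tfrac{8}{9}y + \tfrac{68}{9} to the basis.

S(h_1,k_3): lcm = x^{2}. S = -\tfrac{2}{15}xy - \tfrac{13}{15}x + 1.
  leading term xy: subtract (\tfrac{1}{50}y)·k_3 from -\tfrac{2}{15}xy - \tfrac{13}{15}x + 1 → \tfrac{4}{225}y^{2} - \tfrac{13}{15}x - \tfrac{34}{225}y + 1
  leading term y^{2}: no divisor's leading term divides it; move \tfrac{4}{225}y^{2} to the remainder.
  leading term x: subtract (\tfrac{13}{100})·k_3 from -\tfrac{13}{15}x - \tfrac{34}{225}y + 1 → -\tfrac{8}{225}y + \tfrac{4}{225}
  leading term y: no divisor's leading term divides it; move -\tfrac{8}{225}y to the remainder.
  leading term 1: no divisor's leading term divides it; move \tfrac{4}{225} to the remainder.
  remainder \tfrac{4}{225}y^{2} - \tfrac{8}{225}y + \tfrac{4}{225} ≠ 0; add k_4 = \tfrac{4}{225}y^{2} - \tfrac{8}{225}y + \tfrac{4}{225} to the basis.

S(h_2,k_3): lcm = x^{2}. S = -\tfrac{2}{15}xy + \tfrac{29}{5}x + \tfrac{8}{9}y - \tfrac{59}{9}.
  leading term xy: subtract (\tfrac{1}{50}y)·k_3 from -\tfrac{2}{15}xy + \tfrac{29}{5}x + \tfrac{8}{9}y - \tfrac{59}{9} → \tfrac{4}{225}y^{2} + \tfrac{29}{5}x + \tfrac{166}{225}y - \tfrac{59}{9}
  leading term y^{2}: subtract (1)·k_4 from \tfrac{4}{225}y^{2} + \tfrac{29}{5}x + \tfrac{166}{225}y - \tfrac{59}{9} → \tfrac{29}{5}x + \tfrac{58}{75}y - \tfrac{493}{75}
  leading term x: subtract (-\tfrac{87}{100})·k_3 from \tfrac{29}{5}x + \tfrac{58}{75}y - \tfrac{493}{75} → 0
  remainder 0.

S(h_1,k_4): leading monomials are coprime, so the S-polynomial reduces to 0 (Buchberger's first criterion).
S(h_2,k_4): leading monomials are coprime, so the S-polynomial reduces to 0 (Buchberger's first criterion).
S(k_3,k_4): leading monomials are coprime, so the S-polynomial reduces to 0 (Buchberger's first criterion).
Every S-polynomial of the final basis reduces to 0, so we have a Gröbner basis.
Inter-reduce: drop elements whose leading term is divisible by another's, tail-reduce, and make monic.
Reduced Gröbner basis: {y^{2} - 2y + 1, x + \tfrac{2}{15}y - \tfrac{17}{15}}.

The two bases agree; hence the ideals are identical.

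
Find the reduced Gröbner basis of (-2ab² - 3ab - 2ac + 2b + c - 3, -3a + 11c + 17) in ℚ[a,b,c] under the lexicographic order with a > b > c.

G = {a - 11/3c - 17/3, b²c + 17/11b² + 3/2bc + 45/22b + c² + 31/22c + 9/22}

f_1 = -2ab² - 3ab - 2ac + 2b + c - 3, LT = ab².
f_2 = -3a + 11c + 17, LT = a.

S(f_1,f_2): lcm = ab². S = 3/2ab + ac + 11/3b²c + 17/3b² - b - ½c + 3/2.
  leading term ab: subtract (-½b)·f_2 from 3/2ab + ac + 11/3b²c + 17/3b² - b - ½c + 3/2 → ac + 11/3b²c + 17/3b² + 11/2bc + 15/2b - ½c + 3/2
  leading term ac: subtract (-⅓c)·f_2 from ac + 11/3b²c + 17/3b² + 11/2bc + 15/2b - ½c + 3/2 → 11/3b²c + 17/3b² + 11/2bc + 15/2b + 11/3c² + 31/6c + 3/2
  leading term b²c: no divisor's leading term divides it; move 11/3b²c to the remainder.
  leading term b²: no divisor's leading term divides it; move 17/3b² to the remainder.
  leading term bc: no divisor's leading term divides it; move 11/2bc to the remainder.
  leading term b: no divisor's leading term divides it; move 15/2b to the remainder.
  leading term c²: no divisor's leading term divides it; move 11/3c² to the remainder.
  leading term c: no divisor's leading term divides it; move 31/6c to the remainder.
  leading term 1: no divisor's leading term divides it; move 3/2 to the remainder.
  remainder 11/3b²c + 17/3b² + 11/2bc + 15/2b + 11/3c² + 31/6c + 3/2 ≠ 0; add g_3 = 11/3b²c + 17/3b² + 11/2bc + 15/2b + 11/3c² + 31/6c + 3/2 to the basis.

S(f_1,g_3): lcm = ab²c. S = -17/11ab² - 45/22ab - 31/22ac - 9/22a - bc - ½c² + 3/2c.
  leading term ab²: subtract (17/22)·f_1 from -17/11ab² - 45/22ab - 31/22ac - 9/22a - bc - ½c² + 3/2c → 3/11ab + 3/22ac - 9/22a - bc - 17/11b - ½c² + 8/11c + 51/22
  leading term ab: subtract (-1/11b)·f_2 from 3/11ab + 3/22ac - 9/22a - bc - 17/11b - ½c² + 8/11c + 51/22 → 3/22ac - 9/22a - ½c² + 8/11c + 51/22
  leading term ac: subtract (-1/22c)·f_2 from 3/22ac - 9/22a - ½c² + 8/11c + 51/22 → -9/22a + 3/2c + 51/22
  leading term a: subtract (3/22)·f_2 from -9/22a + 3/2c + 51/22 → 0
  remainder 0.

S(f_2,g_3): leading monomials are coprime, so the S-polynomial reduces to 0 (Buchberger's first criterion).
Every S-polynomial of the final basis reduces to 0, so we have a Gröbner basis.
Inter-reduce: drop elements whose leading term is divisible by another's, tail-reduce, and make monic.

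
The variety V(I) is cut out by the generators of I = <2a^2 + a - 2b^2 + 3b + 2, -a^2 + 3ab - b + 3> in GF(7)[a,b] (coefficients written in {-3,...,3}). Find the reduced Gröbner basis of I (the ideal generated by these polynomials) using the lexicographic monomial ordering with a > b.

Buchberger's algorithm terminates because the ascending chain of leading-term ideals stabilizes.

f_1 = 2a^2 + a - 2b^2 + 3b + 2, LT = a^2.
f_2 = -a^2 + 3ab - b + 3, LT = a^2.

S(f_1,f_2): lcm = a^2. S = 3ab - 3a - b^2 - 3b - 3.
  leading term ab: no divisor's leading term divides it; move 3ab to the remainder.
  leading term a: no divisor's leading term divides it; move -3a to the remainder.
  leading term b^2: no divisor's leading term divides it; move -b^2 to the remainder.
  leading term b: no divisor's leading term divides it; move -3b to the remainder.
  leading term 1: no divisor's leading term divides it; move -3 to the remainder.
  remainder 3ab - 3a - b^2 - 3b - 3 ≠ 0; add g_3 = 3ab - 3a - b^2 - 3b - 3 to the basis.

S(f_1,g_3): lcm = a^2b. S = a^2 - 2ab^2 - 2ab + a - b^3 - 2b^2 + b.
  leading term a^2: subtract (-3)·f_1 from a^2 - 2ab^2 - 2ab + a - b^3 - 2b^2 + b → -2ab^2 - 2ab - 3a - b^3 - b^2 + 3b - 1
  leading term ab^2: subtract (-3b)·g_3 from -2ab^2 - 2ab - 3a - b^3 - b^2 + 3b - 1 → 3ab - 3a + 3b^3 - 3b^2 + b - 1
  leading term ab: subtract (1)·g_3 from 3ab - 3a + 3b^3 - 3b^2 + b - 1 → 3b^3 - 2b^2 - 3b + 2
  leading term b^3: no divisor's leading term divides it; move 3b^3 to the remainder.
  leading term b^2: no divisor's leading term divides it; move -2b^2 to the remainder.
  leading term b: no divisor's leading term divides it; move -3b to the remainder.
  leading term 1: no divisor's leading term divides it; move 2 to the remainder.
  remainder 3b^3 - 2b^2 - 3b + 2 ≠ 0; add g_4 = 3b^3 - 2b^2 - 3b + 2 to the basis.

S(f_2,g_3): lcm = a^2b. S = a^2 + 2ab^2 + ab + a + b^2 - 3b.
  leading term a^2: subtract (-3)·f_1 from a^2 + 2ab^2 + ab + a + b^2 - 3b → 2ab^2 + ab - 3a + 2b^2 - b - 1
  leading term ab^2: subtract (3b)·g_3 from 2ab^2 + ab - 3a + 2b^2 - b - 1 → 3ab - 3a + 3b^3 - 3b^2 + b - 1
  leading term ab: subtract (1)·g_3 from 3ab - 3a + 3b^3 - 3b^2 + b - 1 → 3b^3 - 2b^2 - 3b + 2
  leading term b^3: subtract (1)·g_4 from 3b^3 - 2b^2 - 3b + 2 → 0
  remainder 0.

S(f_1,g_4): leading monomials are coprime, so the S-polynomial reduces to 0 (Buchberger's first criterion).
S(f_2,g_4): leading monomials are coprime, so the S-polynomial reduces to 0 (Buchberger's first criterion).
S(g_3,g_4): lcm = ab^3. S = 2ab^2 + ab - 3a + 2b^4 - b^3 - b^2.
  leading term ab^2: subtract (3b)·g_3 from 2ab^2 + ab - 3a + 2b^4 - b^3 - b^2 → 3ab - 3a + 2b^4 + 2b^3 + b^2 + 2b
  leading term ab: subtract (1)·g_3 from 3ab - 3a + 2b^4 + 2b^3 + b^2 + 2b → 2b^4 + 2b^3 + 2b^2 - 2b + 3
  leading term b^4: subtract (3b)·g_4 from 2b^4 + 2b^3 + 2b^2 - 2b + 3 → b^3 - 3b^2 - b + 3
  leading term b^3: subtract (-2)·g_4 from b^3 - 3b^2 - b + 3 → 0
  remainder 0.

Every S-polynomial of the final basis reduces to 0, so we have a Gröbner basis.
Inter-reduce: drop elements whose leading term is divisible by another's, tail-reduce, and make monic.

G = {a^2 - 3a - b^2 - 2b + 1, ab - a + 2b^2 - b - 1, b^3 - 3b^2 - b + 3}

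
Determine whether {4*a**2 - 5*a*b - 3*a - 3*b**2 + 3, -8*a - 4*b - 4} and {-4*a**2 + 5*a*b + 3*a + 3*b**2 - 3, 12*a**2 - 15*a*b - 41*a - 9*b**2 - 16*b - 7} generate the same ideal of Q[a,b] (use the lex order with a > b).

Since reduced Gröbner bases are canonical representatives of ideals under a given ordering, it suffices to compute and compare them.
Buchberger on the first generating set:
f_1 = 4*a**2 - 5*a*b - 3*a - 3*b**2 + 3, LT = a**2.
f_2 = -8*a - 4*b - 4, LT = a.

S(f_1,f_2): lcm = a**2. S = -7/4*a*b - 5/4*a - 3/4*b**2 + 3/4.
  leading term a*b: subtract (7/32*b)·f_2 from -7/4*a*b - 5/4*a - 3/4*b**2 + 3/4 → -5/4*a + 1/8*b**2 + 7/8*b + 3/4
  leading term a: subtract (5/32)·f_2 from -5/4*a + 1/8*b**2 + 7/8*b + 3/4 → 1/8*b**2 + 3/2*b + 11/8
  leading term b**2: no divisor's leading term divides it; move 1/8*b**2 to the remainder.
  leading term b: no divisor's leading term divides it; move 3/2*b to the remainder.
  leading term 1: no divisor's leading term divides it; move 11/8 to the remainder.
  remainder 1/8*b**2 + 3/2*b + 11/8 ≠ 0; add g_3 = 1/8*b**2 + 3/2*b + 11/8 to the basis.

S(f_1,g_3): leading monomials are coprime, so the S-polynomial reduces to 0 (Buchberger's first criterion).
S(f_2,g_3): leading monomials are coprime, so the S-polynomial reduces to 0 (Buchberger's first criterion).
Every S-polynomial of the final basis reduces to 0, so we have a Gröbner basis.
Inter-reduce: drop elements whose leading term is divisible by another's, tail-reduce, and make monic.
Reduced Gröbner basis: {a + 1/2*b + 1/2, b**2 + 12*b + 11}.

Buchberger on the second generating set:
h_1 = -4*a**2 + 5*a*b + 3*a + 3*b**2 - 3, LT = a**2.
h_2 = 12*a**2 - 15*a*b - 41*a - 9*b**2 - 16*b - 7, LT = a**2.

S(h_1,h_2): lcm = a**2. S = 8/3*a + 4/3*b + 4/3.
  leading term a: no divisor's leading term divides it; move 8/3*a to the remainder.
  leading term b: no divisor's leading term divides it; move 4/3*b to the remainder.
  leading term 1: no divisor's leading term divides it; move 4/3 to the remainder.
  remainder 8/3*a + 4/3*b + 4/3 ≠ 0; add k_3 = 8/3*a + 4/3*b + 4/3 to the basis.

S(h_1,k_3): lcm = a**2. S = -7/4*a*b - 5/4*a - 3/4*b**2 + 3/4.
  leading term a*b: subtract (-21/32*b)·k_3 from -7/4*a*b - 5/4*a - 3/4*b**2 + 3/4 → -5/4*a + 1/8*b**2 + 7/8*b + 3/4
  leading term a: subtract (-15/32)·k_3 from -5/4*a + 1/8*b**2 + 7/8*b + 3/4 → 1/8*b**2 + 3/2*b + 11/8
  leading term b**2: no divisor's leading term divides it; move 1/8*b**2 to the remainder.
  leading term b: no divisor's leading term divides it; move 3/2*b to the remainder.
  leading term 1: no divisor's leading term divides it; move 11/8 to the remainder.
  remainder 1/8*b**2 + 3/2*b + 11/8 ≠ 0; add k_4 = 1/8*b**2 + 3/2*b + 11/8 to the basis.

S(h_2,k_3): lcm = a**2. S = -7/4*a*b - 47/12*a - 3/4*b**2 - 4/3*b - 7/12.
  leading term a*b: subtract (-21/32*b)·k_3 from -7/4*a*b - 47/12*a - 3/4*b**2 - 4/3*b - 7/12 → -47/12*a + 1/8*b**2 - 11/24*b - 7/12
  leading term a: subtract (-47/32)·k_3 from -47/12*a + 1/8*b**2 - 11/24*b - 7/12 → 1/8*b**2 + 3/2*b + 11/8
  leading term b**2: subtract (1)·k_4 from 1/8*b**2 + 3/2*b + 11/8 → 0
  remainder 0.

S(h_1,k_4): leading monomials are coprime, so the S-polynomial reduces to 0 (Buchberger's first criterion).
S(h_2,k_4): leading monomials are coprime, so the S-polynomial reduces to 0 (Buchberger's first criterion).
S(k_3,k_4): leading monomials are coprime, so the S-polynomial reduces to 0 (Buchberger's first criterion).
Every S-polynomial of the final basis reduces to 0, so we have a Gröbner basis.
Inter-reduce: drop elements whose leading term is divisible by another's, tail-reduce, and make monic.
Reduced Gröbner basis: {a + 1/2*b + 1/2, b**2 + 12*b + 11}.

These coincide, so the ideals are equal.

Yes, the ideals are equal.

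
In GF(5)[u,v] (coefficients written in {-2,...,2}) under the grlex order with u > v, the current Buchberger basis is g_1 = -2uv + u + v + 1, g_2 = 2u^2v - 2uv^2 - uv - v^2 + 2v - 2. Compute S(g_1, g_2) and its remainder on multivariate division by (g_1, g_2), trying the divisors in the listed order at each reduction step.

lcm(LM(g_1), LM(g_2)) = u^2v.
S = (lcm/LT(g_1))·g_1 − (lcm/LT(g_2))·g_2 = uv^2 + 2u^2 - 2v^2 + 2u - v + 1.
Reduce S modulo (g_1, g_2) in that order:
  leading term uv^2: subtract (2v)·g_1 from uv^2 + 2u^2 - 2v^2 + 2u - v + 1 → 2u^2 - 2uv + v^2 + 2u + 2v + 1
  leading term u^2: no divisor's leading term divides it; move 2u^2 to the remainder.
  leading term uv: subtract (1)·g_1 from -2uv + v^2 + 2u + 2v + 1 → v^2 + u + v
  leading term v^2: no divisor's leading term divides it; move v^2 to the remainder.
  leading term u: no divisor's leading term divides it; move u to the remainder.
  leading term v: no divisor's leading term divides it; move v to the remainder.
The remainder 2u^2 + v^2 + u + v is nonzero, so it would be added as the next basis element.

S(g_1, g_2) = uv^2 + 2u^2 - 2v^2 + 2u - v + 1; remainder on division = 2u^2 + v^2 + u + v.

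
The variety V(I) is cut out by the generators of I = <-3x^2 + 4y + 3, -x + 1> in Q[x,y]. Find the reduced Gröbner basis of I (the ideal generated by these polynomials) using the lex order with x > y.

The reduced Gröbner basis is the canonical form of the ideal for this ordering.

f_1 = -3x^2 + 4y + 3, LT = x^2.
f_2 = -x + 1, LT = x.

S(f_1,f_2): lcm = x^2. S = x - 4/3y - 1.
  leading term x: subtract (-1)·f_2 from x - 4/3y - 1 → -4/3y
  leading term y: no divisor's leading term divides it; move -4/3y to the remainder.
  remainder -4/3y ≠ 0; add g_3 = -4/3y to the basis.

S(f_1,g_3): leading monomials are coprime, so the S-polynomial reduces to 0 (Buchberger's first criterion).
S(f_2,g_3): leading monomials are coprime, so the S-polynomial reduces to 0 (Buchberger's first criterion).
Every S-polynomial of the final basis reduces to 0, so we have a Gröbner basis.
Inter-reduce: drop elements whose leading term is divisible by another's, tail-reduce, and make monic.

G = {x - 1, y}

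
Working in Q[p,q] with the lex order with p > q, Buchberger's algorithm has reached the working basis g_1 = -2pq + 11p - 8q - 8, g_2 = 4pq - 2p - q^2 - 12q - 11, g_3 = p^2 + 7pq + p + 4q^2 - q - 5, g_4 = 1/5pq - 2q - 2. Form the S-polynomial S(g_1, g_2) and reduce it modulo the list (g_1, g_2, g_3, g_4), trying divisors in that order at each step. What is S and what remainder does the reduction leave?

S(g_1, g_2) = -5p + 1/4q^2 + 7q + 27/4; remainder on division = -5p + 1/4q^2 + 7q + 27/4.

lcm(LM(g_1), LM(g_2)) = pq.
S = (lcm/LT(g_1))·g_1 − (lcm/LT(g_2))·g_2 = -5p + 1/4q^2 + 7q + 27/4.
Reduce S modulo (g_1, g_2, g_3, g_4) in that order:
  leading term p: no divisor's leading term divides it; move -5p to the remainder.
  leading term q^2: no divisor's leading term divides it; move 1/4q^2 to the remainder.
  leading term q: no divisor's leading term divides it; move 7q to the remainder.
  leading term 1: no divisor's leading term divides it; move 27/4 to the remainder.
The remainder -5p + 1/4q^2 + 7q + 27/4 is nonzero, so it would be added as the next basis element.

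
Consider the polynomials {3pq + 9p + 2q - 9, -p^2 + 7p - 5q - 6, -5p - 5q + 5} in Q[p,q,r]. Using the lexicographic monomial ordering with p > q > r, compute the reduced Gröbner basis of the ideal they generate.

G = {p - 1, q}

The reduced Gröbner basis is the canonical form of the ideal for this ordering.

f_1 = 3pq + 9p + 2q - 9, LT = pq.
f_2 = -p^2 + 7p - 5q - 6, LT = p^2.
f_3 = -5p - 5q + 5, LT = p.

S(f_1,f_2): lcm = p^2q. S = 3p^2 + 23/3pq - 3p - 5q^2 - 6q.
  leading term p^2: subtract (-3)·f_2 from 3p^2 + 23/3pq - 3p - 5q^2 - 6q → 23/3pq + 18p - 5q^2 - 21q - 18
  leading term pq: subtract (23/9)·f_1 from 23/3pq + 18p - 5q^2 - 21q - 18 → -5p - 5q^2 - 235/9q + 5
  leading term p: subtract (1)·f_3 from -5p - 5q^2 - 235/9q + 5 → -5q^2 - 190/9q
  leading term q^2: no divisor's leading term divides it; move -5q^2 to the remainder.
  leading term q: no divisor's leading term divides it; move -190/9q to the remainder.
  remainder -5q^2 - 190/9q ≠ 0; add g_4 = -5q^2 - 190/9q to the basis.

S(f_1,f_3): lcm = pq. S = 3p - q^2 + 5/3q - 3.
  leading term p: subtract (-3/5)·f_3 from 3p - q^2 + 5/3q - 3 → -q^2 - 4/3q
  leading term q^2: subtract (1/5)·g_4 from -q^2 - 4/3q → 26/9q
  leading term q: no divisor's leading term divides it; move 26/9q to the remainder.
  remainder 26/9q ≠ 0; add g_5 = 26/9q to the basis.

The other S-polynomials (S(f_2,f_3), S(f_1,g_4), S(f_2,g_4), S(f_3,g_4), S(f_1,g_5), S(f_2,g_5), S(f_3,g_5), S(g_4,g_5)) all reduce to 0 modulo the current basis, so we have a Gröbner basis.
Inter-reduce: drop elements whose leading term is divisible by another's, tail-reduce, and make monic.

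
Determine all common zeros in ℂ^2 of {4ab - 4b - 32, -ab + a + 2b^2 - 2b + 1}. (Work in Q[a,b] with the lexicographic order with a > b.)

{(5, 2), (2 + sqrt(33), -1/4 + sqrt(33)/4), (2 - sqrt(33), -sqrt(33)/4 - 1/4)}

Compute a lex Gröbner basis by Buchberger's algorithm.
f_1 = 4ab - 4b - 32, LT = ab.
f_2 = -ab + a + 2b^2 - 2b + 1, LT = ab.

S(f_1,f_2): lcm = ab. S = a + 2b^2 - 3b - 7.
  leading term a: no divisor's leading term divides it; move a to the remainder.
  leading term b^2: no divisor's leading term divides it; move 2b^2 to the remainder.
  leading term b: no divisor's leading term divides it; move -3b to the remainder.
  leading term 1: no divisor's leading term divides it; move -7 to the remainder.
  remainder a + 2b^2 - 3b - 7 ≠ 0; add h_3 = a + 2b^2 - 3b - 7 to the basis.

S(f_1,h_3): lcm = ab. S = -2b^3 + 3b^2 + 6b - 8.
  leading term b^3: no divisor's leading term divides it; move -2b^3 to the remainder.
  leading term b^2: no divisor's leading term divides it; move 3b^2 to the remainder.
  leading term b: no divisor's leading term divides it; move 6b to the remainder.
  leading term 1: no divisor's leading term divides it; move -8 to the remainder.
  remainder -2b^3 + 3b^2 + 6b - 8 ≠ 0; add h_4 = -2b^3 + 3b^2 + 6b - 8 to the basis.

The other S-polynomials (S(f_2,h_3), S(f_1,h_4), S(f_2,h_4), S(h_3,h_4)) all reduce to 0 modulo the current basis, so we have a Gröbner basis.
Inter-reduce: drop elements whose leading term is divisible by another's, tail-reduce, and make monic.
Reduced Gröbner basis: {a + 2b^2 - 3b - 7, b^3 - 3/2b^2 - 3b + 4}.

From the last basis element, b^3 - 3/2b^2 - 3b + 4 = 0, so b takes values in {2, -1/4 + sqrt(33)/4, -sqrt(33)/4 - 1/4}. Each choice, substituted upward through the basis, yields the corresponding point(s) of the solution set.
  b = 2: the earlier basis element becomes a - 5 = 0, giving a = 5 — point (5, 2).
  b = -1/4 + sqrt(33)/4: the earlier basis element becomes a - sqrt(33) - 2 = 0, giving a = 2 + sqrt(33) — point (2 + sqrt(33), -1/4 + sqrt(33)/4).
  b = -sqrt(33)/4 - 1/4: the earlier basis element becomes a - 2 + sqrt(33) = 0, giving a = 2 - sqrt(33) — point (2 - sqrt(33), -sqrt(33)/4 - 1/4).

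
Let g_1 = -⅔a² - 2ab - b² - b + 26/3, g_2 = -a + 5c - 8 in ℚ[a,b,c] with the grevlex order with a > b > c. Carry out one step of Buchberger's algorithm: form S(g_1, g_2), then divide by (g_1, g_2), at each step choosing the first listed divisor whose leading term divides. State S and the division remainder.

lcm(LM(g_1), LM(g_2)) = a².
S = (lcm/LT(g_1))·g_1 − (lcm/LT(g_2))·g_2 = 3ab + 3/2b² + 5ac - 8a + 3/2b - 13.
Reduce S modulo (g_1, g_2) in that order:
  leading term ab: subtract (-3b)·g_2 from 3ab + 3/2b² + 5ac - 8a + 3/2b - 13 → 3/2b² + 5ac + 15bc - 8a - 45/2b - 13
  leading term b²: no divisor's leading term divides it; move 3/2b² to the remainder.
  leading term ac: subtract (-5c)·g_2 from 5ac + 15bc - 8a - 45/2b - 13 → 15bc + 25c² - 8a - 45/2b - 40c - 13
  leading term bc: no divisor's leading term divides it; move 15bc to the remainder.
  leading term c²: no divisor's leading term divides it; move 25c² to the remainder.
  leading term a: subtract (8)·g_2 from -8a - 45/2b - 40c - 13 → -45/2b - 80c + 51
  leading term b: no divisor's leading term divides it; move -45/2b to the remainder.
  leading term c: no divisor's leading term divides it; move -80c to the remainder.
  leading term 1: no divisor's leading term divides it; move 51 to the remainder.
The remainder 3/2b² + 15bc + 25c² - 45/2b - 80c + 51 is nonzero, so it would be added as the next basis element.

S(g_1, g_2) = 3ab + 3/2b² + 5ac - 8a + 3/2b - 13; remainder on division = 3/2b² + 15bc + 25c² - 45/2b - 80c + 51.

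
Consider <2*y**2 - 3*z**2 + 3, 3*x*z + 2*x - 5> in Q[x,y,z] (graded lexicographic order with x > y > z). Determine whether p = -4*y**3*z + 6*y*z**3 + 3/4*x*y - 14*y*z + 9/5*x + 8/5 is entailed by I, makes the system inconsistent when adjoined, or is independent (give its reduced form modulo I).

-4*y**3*z + 6*y*z**3 + 3/4*x*y - 14*y*z + 9/5*x + 8/5 is independent of I; its normal form modulo I is 3/4*x*y - 8*y*z + 9/5*x + 8/5.

First compute the reduced Gröbner basis of I by Buchberger's algorithm.
f_1 = 2*y**2 - 3*z**2 + 3, LT = y**2.
f_2 = 3*x*z + 2*x - 5, LT = x*z.

The S-polynomials (S(f_1,f_2)) all reduce to 0 modulo the current basis, so we have a Gröbner basis.
Inter-reduce: drop elements whose leading term is divisible by another's, tail-reduce, and make monic.
Reduced Gröbner basis: {x*z + 2/3*x - 5/3, y**2 - 3/2*z**2 + 3/2}.
Label its elements g_1 = x*z + 2/3*x - 5/3, g_2 = y**2 - 3/2*z**2 + 3/2.

Reduce p = -4*y**3*z + 6*y*z**3 + 3/4*x*y - 14*y*z + 9/5*x + 8/5 modulo G:
  leading term y**3*z: subtract (-4*y*z)·g_2 from -4*y**3*z + 6*y*z**3 + 3/4*x*y - 14*y*z + 9/5*x + 8/5 → 3/4*x*y - 8*y*z + 9/5*x + 8/5
  leading term x*y: no divisor's leading term divides it; move 3/4*x*y to the remainder.
  leading term y*z: no divisor's leading term divides it; move -8*y*z to the remainder.
  leading term x: no divisor's leading term divides it; move 9/5*x to the remainder.
  leading term 1: no divisor's leading term divides it; move 8/5 to the remainder.
  normal form = 3/4*x*y - 8*y*z + 9/5*x + 8/5.
The normal form is nonzero, so p ∉ I. Since p minus its normal form lies in I, I + (p) = I + (r) where r = 3/4*x*y - 8*y*z + 9/5*x + 8/5; decide whether this ideal is the whole ring.
Run Buchberger on G together with r (pairs among the g_i already reduce to 0 since G is a Gröbner basis):
g_1 = x*z + 2/3*x - 5/3, LT = x*z.
g_2 = y**2 - 3/2*z**2 + 3/2, LT = y**2.
r = 3/4*x*y - 8*y*z + 9/5*x + 8/5, LT = x*y.

S(g_1,r): lcm = x*y*z. S = 32/3*y*z**2 + 2/3*x*y - 12/5*x*z - 5/3*y - 32/15*z.
  reduce S modulo (g_1, g_2, r):
  remainder 32/3*y*z**2 + 64/9*y*z - 5/3*y - 32/15*z - 244/45 ≠ 0; add m_4 = 32/3*y*z**2 + 64/9*y*z - 5/3*y - 32/15*z - 244/45 to the basis.

S(g_2,r): lcm = x*y**2. S = -3/2*x*z**2 + 32/3*y**2*z - 12/5*x*y + 3/2*x - 32/15*y.
  reduce S modulo (g_1, g_2, r, m_4):
  remainder 16*z**3 - 128/5*y*z + 989/150*x - 32/15*y - 37/2*z + 509/75 ≠ 0; add m_5 = 16*z**3 - 128/5*y*z + 989/150*x - 32/15*y - 37/2*z + 509/75 to the basis.

S(g_1,m_5): lcm = x*z**3. S = 8/5*x*y*z + 2/3*x*z**2 - 989/2400*x**2 + 2/15*x*y + 37/32*x*z - 5/3*z**2 - 509/1200*x.
  reduce S modulo (g_1, g_2, r, m_4, m_5):
  remainder -989/2400*x**2 - 448/45*y*z - 5/3*z**2 + 7243/5400*x + 8/3*y + 10/9*z + 68633/21600 ≠ 0; add m_6 = -989/2400*x**2 - 448/45*y*z - 5/3*z**2 + 7243/5400*x + 8/3*y + 10/9*z + 68633/21600 to the basis.

The other S-polynomials (S(g_1,g_2), S(g_1,m_4), S(g_2,m_4), S(r,m_4), S(g_2,m_5), S(r,m_5), S(m_4,m_5), S(g_1,m_6), S(g_2,m_6), S(r,m_6), S(m_4,m_6), S(m_5,m_6)) all reduce to 0 modulo the current basis, so we have a Gröbner basis.
Inter-reduce: drop elements whose leading term is divisible by another's, tail-reduce, and make monic.
Reduced Gröbner basis: {y*z**2 + 2/3*y*z - 5/32*y - 1/5*z - 61/120, z**3 - 8/5*y*z + 989/2400*x - 2/15*y - 37/32*z + 509/1200, x**2 + 71680/2967*y*z + 4000/989*z**2 - 28972/8901*x - 6400/989*y - 8000/2967*z - 68633/8901, x*y - 32/3*y*z + 12/5*x + 32/15, x*z + 2/3*x - 5/3, y**2 - 3/2*z**2 + 3/2}.
The reduced Gröbner basis of I + (p) is {y*z**2 + 2/3*y*z - 5/32*y - 1/5*z - 61/120, z**3 - 8/5*y*z + 989/2400*x - 2/15*y - 37/32*z + 509/1200, x**2 + 71680/2967*y*z + 4000/989*z**2 - 28972/8901*x - 6400/989*y - 8000/2967*z - 68633/8901, x*y - 32/3*y*z + 12/5*x + 32/15, x*z + 2/3*x - 5/3, y**2 - 3/2*z**2 + 3/2} ≠ {1}, a proper ideal, so the enlarged system stays consistent: p is independent of I, with normal form 3/4*x*y - 8*y*z + 9/5*x + 8/5.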